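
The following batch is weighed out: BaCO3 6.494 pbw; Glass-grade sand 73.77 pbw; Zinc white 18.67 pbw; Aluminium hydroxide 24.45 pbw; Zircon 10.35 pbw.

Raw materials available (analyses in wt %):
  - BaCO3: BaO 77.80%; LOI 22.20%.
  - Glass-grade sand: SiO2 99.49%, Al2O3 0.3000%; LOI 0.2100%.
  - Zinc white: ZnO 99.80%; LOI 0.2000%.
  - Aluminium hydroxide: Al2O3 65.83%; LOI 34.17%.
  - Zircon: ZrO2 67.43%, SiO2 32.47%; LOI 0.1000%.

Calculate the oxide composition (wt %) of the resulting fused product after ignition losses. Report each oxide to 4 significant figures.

Glass mass = 123.7 pbw (batch 133.7 − LOI 9.999).
Composition: ZnO 15.06%, BaO 4.083%, ZrO2 5.640%, SiO2 62.03%, Al2O3 13.19%

Mid-chain values are displayed with 4-significant-digit rounding at each printed step; the whole derivation maintains full precision at all times. Each reported number carries a single rounding; all derived quantities are carried in full float precision (totals, net glass mass, the yield, LOI, the five compositions) starting from the weights at 123.7 pbw of glass exactly as shown in the question or the answer.
Oxide masses out of the charge:
  ZnO: 18.67·0.9980 = 18.63 pbw
  BaO: 6.494·0.7780 = 5.052 pbw
  ZrO2: 10.35·0.6743 = 6.979 pbw
  SiO2: 73.77·0.9949 + 10.35·0.3247 = 76.75 pbw
  Al2O3: 73.77·0.003000 + 24.45·0.6583 = 16.32 pbw
LOI: 6.494·0.2220 + 73.77·0.002100 + 18.67·0.002000 + 24.45·0.3417 + 10.35·0.001000 = 9.999 pbw
Glass mass = batch − LOI = 133.7 − 9.999 = 123.7 pbw (consistent with Σ oxide mass)
oxide / glass × 100 gives the wt %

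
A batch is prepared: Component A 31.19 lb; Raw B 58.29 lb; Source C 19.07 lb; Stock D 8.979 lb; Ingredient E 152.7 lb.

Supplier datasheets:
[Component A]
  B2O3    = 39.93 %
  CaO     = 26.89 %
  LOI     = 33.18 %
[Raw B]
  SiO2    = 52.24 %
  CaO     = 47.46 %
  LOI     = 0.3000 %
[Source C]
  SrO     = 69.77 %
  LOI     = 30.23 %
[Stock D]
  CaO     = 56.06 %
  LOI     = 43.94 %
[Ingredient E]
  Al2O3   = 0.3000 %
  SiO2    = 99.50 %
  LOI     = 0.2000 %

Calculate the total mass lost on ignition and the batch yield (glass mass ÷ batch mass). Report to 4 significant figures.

LOI loss = 20.54 lb; glass = 249.7 lb; yield = 92.40%

The whole derivation maintains exact precision end to end; in-progress results are shown rounded off to 4 significant figures at each printed step — each reported value takes a single rounding — all derived quantities (yield, net glass mass, the five compositions, totals, ignition loss) are recomputed in full float precision from the batch weights for 249.7 lb of glass, as given in the problem or the answer.
Loss on ignition, line by line:
  Component A: 31.19 × 0.3318 = 10.35 lb
  Raw B: 58.29 × 0.003000 = 0.1749 lb
  Source C: 19.07 × 0.3023 = 5.765 lb
  Stock D: 8.979 × 0.4394 = 3.945 lb
  Ingredient E: 152.7 × 0.002000 = 0.3054 lb
Total LOI = 20.54 lb
Glass = batch − LOI = 270.2 − 20.54 = 249.7 lb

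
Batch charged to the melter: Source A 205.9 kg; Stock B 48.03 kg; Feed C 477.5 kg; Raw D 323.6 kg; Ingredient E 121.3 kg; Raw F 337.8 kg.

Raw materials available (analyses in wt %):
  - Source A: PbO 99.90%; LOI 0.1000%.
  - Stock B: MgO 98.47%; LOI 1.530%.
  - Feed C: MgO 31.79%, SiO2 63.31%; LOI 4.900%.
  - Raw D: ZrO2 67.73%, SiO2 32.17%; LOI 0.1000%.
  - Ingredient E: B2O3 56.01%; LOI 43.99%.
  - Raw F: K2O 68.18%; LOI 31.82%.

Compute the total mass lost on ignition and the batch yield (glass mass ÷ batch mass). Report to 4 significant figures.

Working values are displayed (rounded to 4 significant digits) between the steps. All arithmetic keeps full float precision at all times. Every reported value undergoes a single rounding. All derived quantities, which include ignition loss, totals, the six compositions, net glass mass, yield, are computed in exact precision, as written in either problem or answer, starting from the weights at 1329 kg of glass.
Loss on ignition, line by line:
  Source A: 205.9 × 0.001000 = 0.2059 kg
  Stock B: 48.03 × 0.01530 = 0.7349 kg
  Feed C: 477.5 × 0.04900 = 23.40 kg
  Raw D: 323.6 × 0.001000 = 0.3236 kg
  Ingredient E: 121.3 × 0.4399 = 53.36 kg
  Raw F: 337.8 × 0.3182 = 107.5 kg
Total LOI = 185.5 kg
Glass = batch − LOI = 1514 − 185.5 = 1329 kg

LOI loss = 185.5 kg; glass = 1329 kg; yield = 87.75%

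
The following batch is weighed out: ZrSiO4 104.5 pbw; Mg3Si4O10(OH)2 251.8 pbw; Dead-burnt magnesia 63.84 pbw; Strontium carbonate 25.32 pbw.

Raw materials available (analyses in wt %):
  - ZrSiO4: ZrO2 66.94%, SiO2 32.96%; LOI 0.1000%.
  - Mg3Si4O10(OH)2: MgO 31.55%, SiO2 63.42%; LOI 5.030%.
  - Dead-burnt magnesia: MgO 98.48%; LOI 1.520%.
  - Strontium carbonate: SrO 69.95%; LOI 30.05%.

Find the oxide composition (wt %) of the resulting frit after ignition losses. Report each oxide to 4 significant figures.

The working math keeps full float precision end to end — rounding to 4 significant digits governs each working value as printed. Every reported number carries a single rounding — derived quantities (the four compositions, yield, net glass mass, ignition loss, totals) are re-derived starting from the weights per 424.1 pbw of glass in full float precision precisely as stated by the problem or the answer.
Delivered oxide masses:
  MgO: 251.8·0.3155 + 63.84·0.9848 = 142.3 pbw
  ZrO2: 104.5·0.6694 = 69.95 pbw
  SiO2: 104.5·0.3296 + 251.8·0.6342 = 194.1 pbw
  SrO: 25.32·0.6995 = 17.71 pbw
LOI: 104.5·0.001000 + 251.8·0.05030 + 63.84·0.01520 + 25.32·0.3005 = 21.35 pbw
Glass = total batch minus LOI = 445.5 − 21.35 = 424.1 pbw (= Σ oxide masses)
percent share: oxide ÷ glass, ×100

Glass mass = 424.1 pbw (batch 445.5 − LOI 21.35).
Composition: MgO 33.56%, ZrO2 16.49%, SiO2 45.77%, SrO 4.176%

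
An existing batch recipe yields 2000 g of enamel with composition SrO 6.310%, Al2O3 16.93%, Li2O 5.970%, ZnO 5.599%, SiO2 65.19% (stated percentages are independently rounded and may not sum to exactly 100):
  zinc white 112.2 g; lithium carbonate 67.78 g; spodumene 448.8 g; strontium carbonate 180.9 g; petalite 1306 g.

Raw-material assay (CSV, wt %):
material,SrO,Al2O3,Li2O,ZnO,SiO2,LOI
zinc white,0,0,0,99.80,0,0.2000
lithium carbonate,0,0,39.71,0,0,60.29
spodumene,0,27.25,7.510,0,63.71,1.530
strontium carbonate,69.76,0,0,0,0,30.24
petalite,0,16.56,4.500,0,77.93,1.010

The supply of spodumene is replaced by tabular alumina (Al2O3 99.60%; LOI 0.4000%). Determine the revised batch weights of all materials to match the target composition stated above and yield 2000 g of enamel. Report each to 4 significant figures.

Revised batch per 2000 g enamel:
  zinc white: 112.2 g
  lithium carbonate: 111.1 g
  tabular alumina: 61.79 g
  strontium carbonate: 180.9 g
  petalite: 1673 g
Total batch = 2139 g; LOI loss = 139.1 g

In-progress results are shown (rounded to 4 significant digits) on the page. Every computation holds full precision at each step; a single rounding completes each reported number — derived quantities (glass mass, totals, the five compositions, yield, ignition loss) are recomputed using the weight values per 2000 g of glass at full float precision, as given in either problem or answer.
The oxide mass targets at 2000 g enamel:
  SrO: 6.310% × 2000 = 126.2 g
  Al2O3: 16.93% × 2000 = 338.6 g
  Li2O: 5.970% × 2000 = 119.4 g
  ZnO: 5.599% × 2000 = 112.0 g
  SiO2: 65.19% × 2000 = 1304 g
Verifying the oxide balance given the weights on record, per the basis as stated (sum by sum, the targets are met up to rounding of the answer):
  SrO: 180.9·0.6976 = 126.2 g (target 126.2 g)
  Al2O3: 61.79·0.9960 + 1673·0.1656 = 338.6 g (target 338.6 g)
  Li2O: 111.1·0.3971 + 1673·0.04500 = 119.4 g (target 119.4 g)
  ZnO: 112.2·0.9980 = 112.0 g (target 112.0 g)
  SiO2: 1673·0.7793 = 1304 g (target 1304 g)
Glass-mass bookkeeping: net batch after ignition = 2000 g (per-oxide target masses sum to 2000 g; versus the stated basis of 2000 g — differing by rounding only).
Adding the batch up: Σ batch = 2139 g; loss to ignition Σ batch·LOI = 139.1 g; yield = glass ÷ total batch = 93.50%.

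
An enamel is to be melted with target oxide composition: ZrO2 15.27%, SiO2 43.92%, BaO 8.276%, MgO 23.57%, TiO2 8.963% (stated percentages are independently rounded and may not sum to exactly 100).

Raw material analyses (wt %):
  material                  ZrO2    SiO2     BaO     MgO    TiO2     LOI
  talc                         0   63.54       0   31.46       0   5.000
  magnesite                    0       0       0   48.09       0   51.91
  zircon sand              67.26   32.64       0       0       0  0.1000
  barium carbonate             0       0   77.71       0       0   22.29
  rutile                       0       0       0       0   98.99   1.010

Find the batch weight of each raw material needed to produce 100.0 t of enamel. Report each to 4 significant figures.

Batch per 100.0 t enamel:
  talc: 57.46 t
  magnesite: 11.42 t
  zircon sand: 22.70 t
  barium carbonate: 10.65 t
  rutile: 9.054 t
Total batch = 111.3 t; LOI loss = 11.29 t; yield = 89.86%

Intermediates are shown rounded to four significant digits alongside each step — every computation carries full precision at every stage; each reported value takes a single rounding. Derived quantities are recomputed using the weight values for 100.0 t of glass in full float precision (yield, five oxide percentages, LOI, glass mass, totals) as they appear in either problem or answer.
Target masses of each oxide per 100.0 t enamel:
  ZrO2: 15.27% × 100.0 = 15.27 t
  SiO2: 43.92% × 100.0 = 43.92 t
  BaO: 8.276% × 100.0 = 8.276 t
  MgO: 23.57% × 100.0 = 23.57 t
  TiO2: 8.963% × 100.0 = 8.963 t
Mass-balance tally per oxide on the weights just shown, on the stated basis (every target is met by its sum modulo rounding of the values):
  ZrO2: 22.70·0.6726 = 15.27 t (target 15.27 t)
  SiO2: 57.46·0.6354 + 22.70·0.3264 = 43.92 t (target 43.92 t)
  BaO: 10.65·0.7771 = 8.276 t (target 8.276 t)
  MgO: 57.46·0.3146 + 11.42·0.4809 = 23.57 t (target 23.57 t)
  TiO2: 9.054·0.9899 = 8.963 t (target 8.963 t)
Mass balance on the glass: total charge less LOI = 99.99 t (the targets, summed, come to 100.0 t; the stated basis being 100.0 t — gaps are rounding artifacts).
Whole-batch sum: Σ batch = 111.3 t; loss to ignition Σ batch·LOI = 11.29 t; glass ÷ batch gives a yield of 89.86%.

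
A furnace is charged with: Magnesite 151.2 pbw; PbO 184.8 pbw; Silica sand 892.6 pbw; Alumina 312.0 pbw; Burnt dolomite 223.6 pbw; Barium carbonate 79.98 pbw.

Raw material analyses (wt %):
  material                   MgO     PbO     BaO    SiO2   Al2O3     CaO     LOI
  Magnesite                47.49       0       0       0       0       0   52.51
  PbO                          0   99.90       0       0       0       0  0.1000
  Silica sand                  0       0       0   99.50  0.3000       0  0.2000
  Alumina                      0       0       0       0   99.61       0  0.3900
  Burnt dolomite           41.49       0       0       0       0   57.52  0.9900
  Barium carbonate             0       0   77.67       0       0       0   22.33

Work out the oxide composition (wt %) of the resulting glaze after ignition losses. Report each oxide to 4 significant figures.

Mid-chain values are shown, rounded to 4 significant digits, between the steps — all arithmetic carries exact precision in all steps; exactly one rounding is applied to each reported figure — the derived quantities (yield, six oxide percentages, the totals, net glass mass, LOI) are re-derived from the weighed amounts at 1742 pbw of glass at full precision, exactly as printed in the problem or the answer.
Oxide masses out of the charge:
  MgO: 151.2·0.4749 + 223.6·0.4149 = 164.6 pbw
  PbO: 184.8·0.9990 = 184.6 pbw
  BaO: 79.98·0.7767 = 62.12 pbw
  SiO2: 892.6·0.9950 = 888.1 pbw
  Al2O3: 892.6·0.003000 + 312.0·0.9961 = 313.5 pbw
  CaO: 223.6·0.5752 = 128.6 pbw
LOI: 151.2·0.5251 + 184.8·0.001000 + 892.6·0.002000 + 312.0·0.003900 + 223.6·0.009900 + 79.98·0.2233 = 102.7 pbw
Resulting glass, batch − LOI: 1844 − 102.7 = 1742 pbw (the oxide masses sum to this)
each wt % is 100 × oxide ÷ glass

Glass mass = 1742 pbw (batch 1844 − LOI 102.7).
Composition: MgO 9.450%, PbO 10.60%, BaO 3.567%, SiO2 51.00%, Al2O3 18.00%, CaO 7.385%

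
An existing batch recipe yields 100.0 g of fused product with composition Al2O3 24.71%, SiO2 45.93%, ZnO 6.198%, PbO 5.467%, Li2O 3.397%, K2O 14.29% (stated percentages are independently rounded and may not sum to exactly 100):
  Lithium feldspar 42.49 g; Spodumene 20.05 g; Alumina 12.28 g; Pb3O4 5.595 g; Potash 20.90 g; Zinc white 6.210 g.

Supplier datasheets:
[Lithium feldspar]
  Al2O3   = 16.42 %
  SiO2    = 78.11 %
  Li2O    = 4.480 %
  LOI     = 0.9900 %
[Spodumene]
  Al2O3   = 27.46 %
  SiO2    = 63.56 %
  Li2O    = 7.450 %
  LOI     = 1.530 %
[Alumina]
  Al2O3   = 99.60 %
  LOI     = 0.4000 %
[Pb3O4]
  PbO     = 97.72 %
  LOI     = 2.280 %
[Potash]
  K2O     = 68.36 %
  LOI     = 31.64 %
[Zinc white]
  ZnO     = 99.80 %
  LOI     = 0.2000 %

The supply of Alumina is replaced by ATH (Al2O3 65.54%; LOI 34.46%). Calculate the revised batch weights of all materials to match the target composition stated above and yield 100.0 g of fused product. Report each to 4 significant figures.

All internal work holds exact precision from first step to last — working values are displayed rounded to four significant digits in the printout; every reported result includes exactly one rounding — all derived quantities are computed from the weighed amounts at 100.0 g of glass at full float precision (glass mass, the yield, LOI, six oxide percentages, totals), as they appear in the question or the answer.
Oxide mass targets, per 100.0 g fused product:
  Al2O3: 24.71% × 100.0 = 24.71 g
  SiO2: 45.93% × 100.0 = 45.93 g
  ZnO: 6.198% × 100.0 = 6.198 g
  PbO: 5.467% × 100.0 = 5.467 g
  Li2O: 3.397% × 100.0 = 3.397 g
  K2O: 14.29% × 100.0 = 14.29 g
Verifying the oxide balance on the weights just shown, against the basis in use (oxide sums agree with the targets net of answer rounding effects):
  Al2O3: 42.49·0.1642 + 20.05·0.2746 + 18.66·0.6554 = 24.71 g (target 24.71 g)
  SiO2: 42.49·0.7811 + 20.05·0.6356 = 45.93 g (target 45.93 g)
  ZnO: 6.210·0.9980 = 6.198 g (target 6.198 g)
  PbO: 5.595·0.9772 = 5.467 g (target 5.467 g)
  Li2O: 42.49·0.04480 + 20.05·0.07450 = 3.397 g (target 3.397 g)
  K2O: 20.90·0.6836 = 14.29 g (target 14.29 g)
Auditing the glass mass value: total batch − LOI = 99.99 g (the targets, summed, come to 99.99 g; basis as stated: 100.0 g — a pure rounding effect).
Whole-batch sum: Σ batch = 113.9 g; the LOI term Σ batch·LOI equals 13.91 g; as yield: glass ÷ batch → 87.79%.

Revised batch per 100.0 g fused product:
  Lithium feldspar: 42.49 g
  Spodumene: 20.05 g
  ATH: 18.66 g
  Pb3O4: 5.595 g
  Potash: 20.90 g
  Zinc white: 6.210 g
Total batch = 113.9 g; LOI loss = 13.91 g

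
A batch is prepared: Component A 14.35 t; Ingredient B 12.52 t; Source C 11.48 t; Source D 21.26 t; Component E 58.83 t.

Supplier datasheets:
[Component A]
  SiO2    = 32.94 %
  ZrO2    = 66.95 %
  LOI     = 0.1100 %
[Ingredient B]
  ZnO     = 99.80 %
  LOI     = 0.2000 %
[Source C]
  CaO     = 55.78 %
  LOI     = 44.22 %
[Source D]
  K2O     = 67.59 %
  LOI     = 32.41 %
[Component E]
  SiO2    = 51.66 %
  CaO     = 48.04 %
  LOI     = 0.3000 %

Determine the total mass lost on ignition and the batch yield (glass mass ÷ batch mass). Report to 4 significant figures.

The intermediate values are displayed, rounded to 4 significant figures, in the printout. The whole derivation runs at full float precision in all steps. Every reported value undergoes a single rounding — the derived quantities are recomputed starting from the weights on 106.3 t of glass in full precision (LOI, totals, the yield, glass mass, five oxide percentages) as given in the question or the answer.
Per-material ignition loss:
  Component A: 14.35 × 0.001100 = 0.01579 t
  Ingredient B: 12.52 × 0.002000 = 0.02504 t
  Source C: 11.48 × 0.4422 = 5.076 t
  Source D: 21.26 × 0.3241 = 6.890 t
  Component E: 58.83 × 0.003000 = 0.1765 t
Total LOI = 12.18 t
Glass = batch − LOI = 118.4 − 12.18 = 106.3 t

LOI loss = 12.18 t; glass = 106.3 t; yield = 89.71%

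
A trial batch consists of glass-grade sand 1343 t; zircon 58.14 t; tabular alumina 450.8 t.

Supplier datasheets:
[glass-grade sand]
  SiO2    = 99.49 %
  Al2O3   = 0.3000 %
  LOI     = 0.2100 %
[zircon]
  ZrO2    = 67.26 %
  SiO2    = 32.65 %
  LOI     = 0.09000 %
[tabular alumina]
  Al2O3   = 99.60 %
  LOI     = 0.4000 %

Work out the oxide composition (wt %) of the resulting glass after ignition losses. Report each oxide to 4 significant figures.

Each numeric step maintains full precision at all times; the intermediate values are rounded off to 4 significant digits wherever printed — exactly one rounding is applied to each reported figure; the derived quantities are computed from the weighed amounts per 1847 t of glass in full precision (glass mass, the yield, totals, LOI, three oxide percentages), as quoted within problem or answer.
Oxide-by-oxide delivered mass:
  ZrO2: 58.14·0.6726 = 39.10 t
  SiO2: 1343·0.9949 + 58.14·0.3265 = 1355 t
  Al2O3: 1343·0.003000 + 450.8·0.9960 = 453.0 t
LOI: 1343·0.002100 + 58.14·9.000e-04 + 450.8·0.004000 = 4.676 t
Net of LOI, the glass mass = 1852 − 4.676 = 1847 t (the oxide masses sum to this)
percent by weight: oxide/glass ×100

Glass mass = 1847 t (batch 1852 − LOI 4.676).
Composition: ZrO2 2.117%, SiO2 73.36%, Al2O3 24.52%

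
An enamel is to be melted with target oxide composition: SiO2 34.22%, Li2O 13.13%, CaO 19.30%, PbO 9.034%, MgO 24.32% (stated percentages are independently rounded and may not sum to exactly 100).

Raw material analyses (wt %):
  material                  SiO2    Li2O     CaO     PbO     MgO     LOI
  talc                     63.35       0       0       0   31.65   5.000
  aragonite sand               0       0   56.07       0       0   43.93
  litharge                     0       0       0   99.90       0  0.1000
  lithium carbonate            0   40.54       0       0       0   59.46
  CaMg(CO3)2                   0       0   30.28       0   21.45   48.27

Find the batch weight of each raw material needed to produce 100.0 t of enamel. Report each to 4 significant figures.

Batch per 100.0 t enamel:
  talc: 54.02 t
  aragonite sand: 16.23 t
  litharge: 9.043 t
  lithium carbonate: 32.39 t
  CaMg(CO3)2: 33.68 t
Total batch = 145.4 t; LOI loss = 45.36 t; yield = 68.80%

The working math carries exact precision in all steps — working values are rounded off to 4 significant figures as shown — a single rounding produces every reported value. The derived quantities, which include net glass mass, the totals, yield, the five compositions, LOI, are computed at full precision, as written in either problem or answer, starting from the weights at 100.0 t of glass.
Target masses of each oxide per 100.0 t enamel:
  SiO2: 34.22% × 100.0 = 34.22 t
  Li2O: 13.13% × 100.0 = 13.13 t
  CaO: 19.30% × 100.0 = 19.30 t
  PbO: 9.034% × 100.0 = 9.034 t
  MgO: 24.32% × 100.0 = 24.32 t
A balance pass over the oxides, with the batch weights as given, per the basis as stated (every target is met by its sum once rounding is allowed for):
  SiO2: 54.02·0.6335 = 34.22 t (target 34.22 t)
  Li2O: 32.39·0.4054 = 13.13 t (target 13.13 t)
  CaO: 16.23·0.5607 + 33.68·0.3028 = 19.30 t (target 19.30 t)
  PbO: 9.043·0.9990 = 9.034 t (target 9.034 t)
  MgO: 54.02·0.3165 + 33.68·0.2145 = 24.32 t (target 24.32 t)
Glass mass check: the batch minus its LOI: 100.0 t (the Σ of target masses is 100.0 t; the stated basis being 100.0 t — rounding explains the deltas).
Adding the batch up: Σ batch = 145.4 t; the LOI term Σ batch·LOI equals 45.36 t; the yield ratio, glass ÷ batch: 68.80%.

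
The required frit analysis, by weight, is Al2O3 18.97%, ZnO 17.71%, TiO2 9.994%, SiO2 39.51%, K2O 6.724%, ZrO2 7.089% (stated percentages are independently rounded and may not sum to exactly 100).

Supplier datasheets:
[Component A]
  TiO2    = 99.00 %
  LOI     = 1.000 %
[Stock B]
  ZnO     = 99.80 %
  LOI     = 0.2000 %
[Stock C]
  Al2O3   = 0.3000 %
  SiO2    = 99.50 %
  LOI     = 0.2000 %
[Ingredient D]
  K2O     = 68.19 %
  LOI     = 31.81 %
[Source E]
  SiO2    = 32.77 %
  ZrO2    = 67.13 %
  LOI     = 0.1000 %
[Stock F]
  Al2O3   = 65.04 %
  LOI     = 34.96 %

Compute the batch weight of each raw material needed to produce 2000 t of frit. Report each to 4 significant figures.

All internal work runs at full precision from first step to last; in-progress results appear, rounded to 4 significant figures, alongside each step — each reported value is rounded exactly once. The derived quantities are carried at full float precision (the yield, LOI, the totals, six oxide percentages, glass mass) from the weighed amounts for 2000 t of glass as given in problem or answer.
Per-oxide target masses for 2000 t frit:
  Al2O3: 18.97% × 2000 = 379.4 t
  ZnO: 17.71% × 2000 = 354.2 t
  TiO2: 9.994% × 2000 = 199.9 t
  SiO2: 39.51% × 2000 = 790.2 t
  K2O: 6.724% × 2000 = 134.5 t
  ZrO2: 7.089% × 2000 = 141.8 t
Checking each oxide sum given the weights on record, at the basis given (target by target, the sums agree up to rounding of the answer):
  Al2O3: 724.6·0.003000 + 580.0·0.6504 = 379.4 t (target 379.4 t)
  ZnO: 354.9·0.9980 = 354.2 t (target 354.2 t)
  TiO2: 201.9·0.9900 = 199.9 t (target 199.9 t)
  SiO2: 724.6·0.9950 + 211.2·0.3277 = 790.2 t (target 790.2 t)
  K2O: 197.2·0.6819 = 134.5 t (target 134.5 t)
  ZrO2: 211.2·0.6713 = 141.8 t (target 141.8 t)
Glass-mass sanity pass: batch Σ − ignition loss = 2000 t (per-oxide target masses sum to 2000 t; stated basis 2000 t — rounding explains the deltas).
Batch total: Σ batch = 2270 t; the LOI term Σ batch·LOI equals 269.9 t; as yield: glass ÷ batch → 88.11%.

Batch per 2000 t frit:
  Component A: 201.9 t
  Stock B: 354.9 t
  Stock C: 724.6 t
  Ingredient D: 197.2 t
  Source E: 211.2 t
  Stock F: 580.0 t
Total batch = 2270 t; LOI loss = 269.9 t; yield = 88.11%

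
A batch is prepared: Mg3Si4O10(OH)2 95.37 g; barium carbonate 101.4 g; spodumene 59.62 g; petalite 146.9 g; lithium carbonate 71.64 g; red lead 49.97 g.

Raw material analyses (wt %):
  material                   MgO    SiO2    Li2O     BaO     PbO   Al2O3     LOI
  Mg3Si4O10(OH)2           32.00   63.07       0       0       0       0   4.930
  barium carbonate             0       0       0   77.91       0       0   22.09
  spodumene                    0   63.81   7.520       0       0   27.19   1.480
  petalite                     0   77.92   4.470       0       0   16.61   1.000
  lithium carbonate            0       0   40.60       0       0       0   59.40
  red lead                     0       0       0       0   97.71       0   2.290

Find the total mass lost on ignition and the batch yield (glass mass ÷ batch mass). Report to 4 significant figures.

Mid-chain values appear, rounded to four significant digits, across the worked steps; each numeric step maintains full float precision in all steps; a single rounding yields every reported result; all derived quantities are computed in full float precision (the totals, ignition loss, glass mass, the six compositions, the yield) starting from the weights for 451.7 g of glass as they appear in the question or the answer.
Each material's LOI contribution:
  Mg3Si4O10(OH)2: 95.37 × 0.04930 = 4.702 g
  barium carbonate: 101.4 × 0.2209 = 22.40 g
  spodumene: 59.62 × 0.01480 = 0.8824 g
  petalite: 146.9 × 0.01000 = 1.469 g
  lithium carbonate: 71.64 × 0.5940 = 42.55 g
  red lead: 49.97 × 0.02290 = 1.144 g
Total LOI = 73.15 g
Glass = batch − LOI = 524.9 − 73.15 = 451.7 g

LOI loss = 73.15 g; glass = 451.7 g; yield = 86.06%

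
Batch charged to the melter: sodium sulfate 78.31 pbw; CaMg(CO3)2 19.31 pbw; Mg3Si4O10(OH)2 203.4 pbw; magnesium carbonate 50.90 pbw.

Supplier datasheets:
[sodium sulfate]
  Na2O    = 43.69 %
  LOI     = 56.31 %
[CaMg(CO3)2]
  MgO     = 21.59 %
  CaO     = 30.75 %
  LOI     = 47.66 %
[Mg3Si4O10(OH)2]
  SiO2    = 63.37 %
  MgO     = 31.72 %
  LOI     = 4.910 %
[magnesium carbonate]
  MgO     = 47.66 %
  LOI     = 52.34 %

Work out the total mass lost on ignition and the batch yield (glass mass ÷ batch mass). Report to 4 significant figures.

LOI loss = 89.93 pbw; glass = 262.0 pbw; yield = 74.45%

Intermediates are shown (rounded to 4 significant figures) in the working; all internal work keeps full precision at each step — a single rounding finalizes every reported value; derived quantities are re-derived from the batch weights for 262.0 pbw of glass at exact precision (LOI, the totals, net glass mass, the yield, four oxide percentages) as given in the problem or answer text.
Material-by-material LOI:
  sodium sulfate: 78.31 × 0.5631 = 44.10 pbw
  CaMg(CO3)2: 19.31 × 0.4766 = 9.203 pbw
  Mg3Si4O10(OH)2: 203.4 × 0.04910 = 9.987 pbw
  magnesium carbonate: 50.90 × 0.5234 = 26.64 pbw
Total LOI = 89.93 pbw
Glass = batch − LOI = 351.9 − 89.93 = 262.0 pbw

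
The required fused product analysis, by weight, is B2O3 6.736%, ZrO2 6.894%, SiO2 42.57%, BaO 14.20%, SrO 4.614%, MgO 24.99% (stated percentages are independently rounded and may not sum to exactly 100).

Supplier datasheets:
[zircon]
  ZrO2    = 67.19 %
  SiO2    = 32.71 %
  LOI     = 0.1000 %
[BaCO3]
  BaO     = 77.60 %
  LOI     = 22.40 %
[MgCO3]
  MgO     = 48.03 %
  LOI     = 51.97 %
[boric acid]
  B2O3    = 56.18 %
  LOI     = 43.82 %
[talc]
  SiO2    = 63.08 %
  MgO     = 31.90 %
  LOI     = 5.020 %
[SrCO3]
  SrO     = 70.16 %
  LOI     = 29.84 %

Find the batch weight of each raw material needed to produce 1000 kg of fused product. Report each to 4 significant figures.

Batch per 1000 kg fused product:
  zircon: 102.6 kg
  BaCO3: 183.0 kg
  MgCO3: 107.4 kg
  boric acid: 119.9 kg
  talc: 621.7 kg
  SrCO3: 65.76 kg
Total batch = 1200 kg; LOI loss = 200.3 kg; yield = 83.31%

Working values are shown rounded to 4 significant figures within the worked lines; the working math runs at full precision at every stage — a single rounding produces every reported result; all derived quantities, including six oxide percentages, net glass mass, the yield, totals, ignition loss, are computed using the weight values at 1000 kg of glass in full precision as set out in the problem or the answer.
Oxide mass targets, per 1000 kg fused product:
  B2O3: 6.736% × 1000 = 67.36 kg
  ZrO2: 6.894% × 1000 = 68.94 kg
  SiO2: 42.57% × 1000 = 425.7 kg
  BaO: 14.20% × 1000 = 142.0 kg
  SrO: 4.614% × 1000 = 46.14 kg
  MgO: 24.99% × 1000 = 249.9 kg
Mass-balance tally per oxide on the weights just shown, under the basis named above (sum by sum, the targets are met once rounding is allowed for):
  B2O3: 119.9·0.5618 = 67.36 kg (target 67.36 kg)
  ZrO2: 102.6·0.6719 = 68.94 kg (target 68.94 kg)
  SiO2: 102.6·0.3271 + 621.7·0.6308 = 425.7 kg (target 425.7 kg)
  BaO: 183.0·0.7760 = 142.0 kg (target 142.0 kg)
  SrO: 65.76·0.7016 = 46.14 kg (target 46.14 kg)
  MgO: 107.4·0.4803 + 621.7·0.3190 = 249.9 kg (target 249.9 kg)
Mass balance on the glass: batch Σ − ignition loss = 1000 kg (the Σ of target masses is 1000 kg; stated basis 1000 kg — a pure rounding effect).
Whole-batch sum: Σ batch = 1200 kg; Σ batch·LOI gives LOI loss = 200.3 kg; the yield ratio, glass ÷ batch: 83.31%.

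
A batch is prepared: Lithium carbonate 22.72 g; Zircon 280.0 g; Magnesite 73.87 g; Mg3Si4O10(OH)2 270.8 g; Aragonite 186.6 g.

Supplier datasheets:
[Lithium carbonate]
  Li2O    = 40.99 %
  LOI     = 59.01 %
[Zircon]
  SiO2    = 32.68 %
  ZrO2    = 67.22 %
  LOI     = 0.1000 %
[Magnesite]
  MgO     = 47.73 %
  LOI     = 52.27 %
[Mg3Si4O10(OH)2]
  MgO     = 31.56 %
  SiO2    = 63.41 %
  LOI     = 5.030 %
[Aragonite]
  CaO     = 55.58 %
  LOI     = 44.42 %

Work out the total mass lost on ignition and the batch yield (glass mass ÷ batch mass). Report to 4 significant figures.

Values along the way are displayed (rounded to four significant digits) in the printout; every computation carries exact precision at each step — every reported figure receives exactly one rounding; the derived quantities are rebuilt in exact precision (LOI, five oxide percentages, yield, the totals, glass mass) using the weight values on 685.2 g of glass, as quoted within problem or answer.
LOI of each material in turn:
  Lithium carbonate: 22.72 × 0.5901 = 13.41 g
  Zircon: 280.0 × 0.001000 = 0.2800 g
  Magnesite: 73.87 × 0.5227 = 38.61 g
  Mg3Si4O10(OH)2: 270.8 × 0.05030 = 13.62 g
  Aragonite: 186.6 × 0.4442 = 82.89 g
Total LOI = 148.8 g
Glass = batch − LOI = 834.0 − 148.8 = 685.2 g

LOI loss = 148.8 g; glass = 685.2 g; yield = 82.16%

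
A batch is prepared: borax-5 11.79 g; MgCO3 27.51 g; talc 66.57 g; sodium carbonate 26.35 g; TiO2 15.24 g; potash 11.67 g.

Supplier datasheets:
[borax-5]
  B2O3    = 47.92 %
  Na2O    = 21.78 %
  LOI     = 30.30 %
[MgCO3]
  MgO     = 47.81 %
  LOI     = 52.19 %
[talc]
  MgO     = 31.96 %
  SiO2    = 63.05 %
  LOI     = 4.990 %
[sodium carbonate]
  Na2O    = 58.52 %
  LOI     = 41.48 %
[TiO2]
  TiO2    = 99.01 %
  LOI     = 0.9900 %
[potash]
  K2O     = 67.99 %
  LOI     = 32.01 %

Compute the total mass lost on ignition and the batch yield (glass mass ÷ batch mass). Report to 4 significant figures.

The intermediate values are displayed rounded off to 4 significant figures on the page; every computation keeps exact precision at all times. Every reported figure is rounded once only. Derived quantities, including LOI, totals, glass mass, the yield, six oxide percentages, are re-derived using the weight values for 123.1 g of glass in full precision as written in the question or the answer.
Loss on ignition, line by line:
  borax-5: 11.79 × 0.3030 = 3.572 g
  MgCO3: 27.51 × 0.5219 = 14.36 g
  talc: 66.57 × 0.04990 = 3.322 g
  sodium carbonate: 26.35 × 0.4148 = 10.93 g
  TiO2: 15.24 × 0.009900 = 0.1509 g
  potash: 11.67 × 0.3201 = 3.736 g
Total LOI = 36.07 g
Glass = batch − LOI = 159.1 − 36.07 = 123.1 g

LOI loss = 36.07 g; glass = 123.1 g; yield = 77.33%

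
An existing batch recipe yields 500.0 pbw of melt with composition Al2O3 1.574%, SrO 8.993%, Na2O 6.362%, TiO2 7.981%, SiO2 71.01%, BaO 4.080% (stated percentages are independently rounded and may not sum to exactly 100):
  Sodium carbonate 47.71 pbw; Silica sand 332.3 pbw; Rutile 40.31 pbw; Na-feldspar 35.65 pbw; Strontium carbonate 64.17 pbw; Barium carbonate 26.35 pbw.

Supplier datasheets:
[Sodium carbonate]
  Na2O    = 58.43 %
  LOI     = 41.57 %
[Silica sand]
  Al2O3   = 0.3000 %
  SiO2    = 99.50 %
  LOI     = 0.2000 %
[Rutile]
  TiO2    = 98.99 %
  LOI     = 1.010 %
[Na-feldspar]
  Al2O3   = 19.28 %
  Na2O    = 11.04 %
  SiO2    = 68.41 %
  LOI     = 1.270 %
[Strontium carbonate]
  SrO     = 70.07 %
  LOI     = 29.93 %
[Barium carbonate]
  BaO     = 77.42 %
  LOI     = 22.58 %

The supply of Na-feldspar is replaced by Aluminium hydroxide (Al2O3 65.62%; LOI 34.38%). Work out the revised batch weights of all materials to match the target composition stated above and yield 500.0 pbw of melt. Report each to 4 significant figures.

Revised batch per 500.0 pbw melt:
  Sodium carbonate: 54.44 pbw
  Silica sand: 356.8 pbw
  Rutile: 40.31 pbw
  Aluminium hydroxide: 10.36 pbw
  Strontium carbonate: 64.17 pbw
  Barium carbonate: 26.35 pbw
Total batch = 552.4 pbw; LOI loss = 52.47 pbw

The whole derivation carries full float precision end to end — the intermediate values are shown, rounded to 4 significant digits, in the printout — exactly one rounding is applied to each reported number. The derived quantities, including yield, LOI, net glass mass, totals, six oxide percentages, are recomputed from the batch weights at 500.0 pbw of glass in full float precision, as they appear in problem or answer.
Oxide-by-oxide targets in 500.0 pbw melt:
  Al2O3: 1.574% × 500.0 = 7.870 pbw
  SrO: 8.993% × 500.0 = 44.96 pbw
  Na2O: 6.362% × 500.0 = 31.81 pbw
  TiO2: 7.981% × 500.0 = 39.90 pbw
  SiO2: 71.01% × 500.0 = 355.0 pbw
  BaO: 4.080% × 500.0 = 20.40 pbw
Balance tally, oxide-wise, using the reported weights, relative to the basis at hand (each sum matches its target mass exact up to rounding of places):
  Al2O3: 356.8·0.003000 + 10.36·0.6562 = 7.869 pbw (target 7.870 pbw)
  SrO: 64.17·0.7007 = 44.96 pbw (target 44.96 pbw)
  Na2O: 54.44·0.5843 = 31.81 pbw (target 31.81 pbw)
  TiO2: 40.31·0.9899 = 39.90 pbw (target 39.90 pbw)
  SiO2: 356.8·0.9950 = 355.0 pbw (target 355.0 pbw)
  BaO: 26.35·0.7742 = 20.40 pbw (target 20.40 pbw)
The glass-mass cross-check: whole batch net of LOI = 500.0 pbw (oxide target masses add up to 500.0 pbw; stated basis 500.0 pbw — differing by rounding only).
Batch grand total — Σ batch = 552.4 pbw; ignition loss, Σ(batch × LOI) = 52.47 pbw; as yield: glass ÷ batch → 90.50%.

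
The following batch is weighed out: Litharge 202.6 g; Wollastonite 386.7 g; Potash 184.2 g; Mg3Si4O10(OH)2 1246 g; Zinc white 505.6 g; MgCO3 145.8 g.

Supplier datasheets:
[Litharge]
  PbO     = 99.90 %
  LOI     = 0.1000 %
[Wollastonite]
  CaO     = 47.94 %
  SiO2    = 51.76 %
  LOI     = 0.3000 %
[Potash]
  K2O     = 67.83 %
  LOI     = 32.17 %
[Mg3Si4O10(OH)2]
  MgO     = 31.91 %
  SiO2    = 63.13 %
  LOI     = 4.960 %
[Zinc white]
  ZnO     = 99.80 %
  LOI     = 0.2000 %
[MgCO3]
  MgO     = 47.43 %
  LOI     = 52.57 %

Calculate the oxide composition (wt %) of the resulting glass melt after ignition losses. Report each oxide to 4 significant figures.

Glass mass = 2471 g (batch 2671 − LOI 200.1).
Composition: K2O 5.057%, CaO 7.503%, ZnO 20.42%, MgO 18.89%, SiO2 39.94%, PbO 8.192%

Full float precision is carried from first step to last — values along the way appear rounded to four significant digits at each printed step — a single rounding produces each reported figure. Derived quantities (net glass mass, LOI, the yield, six oxide percentages, the totals) are rebuilt starting from the weights per 2471 g of glass at full float precision, as given in the problem or the answer.
Oxide-by-oxide delivered mass:
  K2O: 184.2·0.6783 = 124.9 g
  CaO: 386.7·0.4794 = 185.4 g
  ZnO: 505.6·0.9980 = 504.6 g
  MgO: 1246·0.3191 + 145.8·0.4743 = 466.8 g
  SiO2: 386.7·0.5176 + 1246·0.6313 = 986.8 g
  PbO: 202.6·0.9990 = 202.4 g
LOI: 202.6·0.001000 + 386.7·0.003000 + 184.2·0.3217 + 1246·0.04960 + 505.6·0.002000 + 145.8·0.5257 = 200.1 g
The glass mass, total less LOI, = 2671 − 200.1 = 2471 g (equal to the oxide-mass sum)
wt %: oxide over glass, times 100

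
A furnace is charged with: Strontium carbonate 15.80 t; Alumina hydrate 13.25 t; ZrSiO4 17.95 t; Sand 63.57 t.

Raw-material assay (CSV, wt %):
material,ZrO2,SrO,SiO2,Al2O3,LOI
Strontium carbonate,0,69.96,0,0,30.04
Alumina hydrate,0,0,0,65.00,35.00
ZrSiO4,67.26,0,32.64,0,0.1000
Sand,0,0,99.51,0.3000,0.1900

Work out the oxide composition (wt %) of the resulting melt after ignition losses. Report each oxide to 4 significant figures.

In-progress results appear, with 4-significant-figure rounding, alongside each step. All arithmetic keeps full precision end to end — every reported value carries a single rounding; the derived quantities, including the yield, ignition loss, totals, the four compositions, net glass mass, are re-derived from the weighed amounts at 101.0 t of glass in full float precision, exactly as shown in question or answer.
Per-oxide mass from batch:
  ZrO2: 17.95·0.6726 = 12.07 t
  SrO: 15.80·0.6996 = 11.05 t
  SiO2: 17.95·0.3264 + 63.57·0.9951 = 69.12 t
  Al2O3: 13.25·0.6500 + 63.57·0.003000 = 8.803 t
LOI: 15.80·0.3004 + 13.25·0.3500 + 17.95·0.001000 + 63.57·0.001900 = 9.523 t
batch − LOI leaves glass = 110.6 − 9.523 = 101.0 t (consistent with Σ oxide mass)
percent share: oxide ÷ glass, ×100

Glass mass = 101.0 t (batch 110.6 − LOI 9.523).
Composition: ZrO2 11.95%, SrO 10.94%, SiO2 68.40%, Al2O3 8.712%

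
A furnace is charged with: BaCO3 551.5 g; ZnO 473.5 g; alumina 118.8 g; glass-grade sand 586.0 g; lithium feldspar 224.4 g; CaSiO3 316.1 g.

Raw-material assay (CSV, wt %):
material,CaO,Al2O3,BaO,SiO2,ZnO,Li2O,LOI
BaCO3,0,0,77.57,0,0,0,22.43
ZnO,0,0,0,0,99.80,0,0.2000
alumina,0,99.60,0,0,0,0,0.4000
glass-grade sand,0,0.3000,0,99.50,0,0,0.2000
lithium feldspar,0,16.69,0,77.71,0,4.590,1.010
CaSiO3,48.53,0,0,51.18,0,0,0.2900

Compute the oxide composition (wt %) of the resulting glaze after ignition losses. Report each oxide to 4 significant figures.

Glass mass = 2141 g (batch 2270 − LOI 129.5).
Composition: CaO 7.166%, Al2O3 7.359%, BaO 19.98%, SiO2 42.94%, ZnO 22.07%, Li2O 0.4811%

Every computation holds full precision from start to finish; in-progress results are displayed (rounded to four significant digits) within the worked lines — each reported value sees exactly one rounding; the derived quantities are rebuilt starting from the weights at 2141 g of glass in full precision (yield, net glass mass, six oxide percentages, LOI, the totals), as quoted within the problem or the answer.
What the batch supplies per oxide:
  CaO: 316.1·0.4853 = 153.4 g
  Al2O3: 118.8·0.9960 + 586.0·0.003000 + 224.4·0.1669 = 157.5 g
  BaO: 551.5·0.7757 = 427.8 g
  SiO2: 586.0·0.9950 + 224.4·0.7771 + 316.1·0.5118 = 919.2 g
  ZnO: 473.5·0.9980 = 472.6 g
  Li2O: 224.4·0.04590 = 10.30 g
LOI: 551.5·0.2243 + 473.5·0.002000 + 118.8·0.004000 + 586.0·0.002000 + 224.4·0.01010 + 316.1·0.002900 = 129.5 g
Glass = total batch minus LOI = 2270 − 129.5 = 2141 g (equal to the oxide-mass sum)
oxide / glass × 100 gives the wt %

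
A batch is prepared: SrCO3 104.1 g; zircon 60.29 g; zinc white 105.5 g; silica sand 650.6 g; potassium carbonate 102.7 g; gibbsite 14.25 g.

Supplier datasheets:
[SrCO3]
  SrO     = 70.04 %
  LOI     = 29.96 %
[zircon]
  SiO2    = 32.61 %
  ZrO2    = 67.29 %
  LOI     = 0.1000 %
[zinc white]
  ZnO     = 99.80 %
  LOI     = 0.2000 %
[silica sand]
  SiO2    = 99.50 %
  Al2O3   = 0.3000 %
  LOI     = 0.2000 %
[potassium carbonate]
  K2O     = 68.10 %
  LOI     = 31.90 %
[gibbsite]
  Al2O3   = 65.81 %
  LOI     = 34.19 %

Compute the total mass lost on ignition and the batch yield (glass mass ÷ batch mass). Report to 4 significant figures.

All internal work keeps exact precision all the way through. Values along the way are shown, rounded to 4 significant figures, when written out — exactly one rounding lands on each reported result — all derived quantities are rebuilt at exact precision (totals, yield, ignition loss, the six compositions, net glass mass) using the weight values at 967.0 g of glass, as quoted within question or answer.
Material-by-material LOI:
  SrCO3: 104.1 × 0.2996 = 31.19 g
  zircon: 60.29 × 0.001000 = 0.06029 g
  zinc white: 105.5 × 0.002000 = 0.2110 g
  silica sand: 650.6 × 0.002000 = 1.301 g
  potassium carbonate: 102.7 × 0.3190 = 32.76 g
  gibbsite: 14.25 × 0.3419 = 4.872 g
Total LOI = 70.39 g
Glass = batch − LOI = 1037 − 70.39 = 967.0 g

LOI loss = 70.39 g; glass = 967.0 g; yield = 93.21%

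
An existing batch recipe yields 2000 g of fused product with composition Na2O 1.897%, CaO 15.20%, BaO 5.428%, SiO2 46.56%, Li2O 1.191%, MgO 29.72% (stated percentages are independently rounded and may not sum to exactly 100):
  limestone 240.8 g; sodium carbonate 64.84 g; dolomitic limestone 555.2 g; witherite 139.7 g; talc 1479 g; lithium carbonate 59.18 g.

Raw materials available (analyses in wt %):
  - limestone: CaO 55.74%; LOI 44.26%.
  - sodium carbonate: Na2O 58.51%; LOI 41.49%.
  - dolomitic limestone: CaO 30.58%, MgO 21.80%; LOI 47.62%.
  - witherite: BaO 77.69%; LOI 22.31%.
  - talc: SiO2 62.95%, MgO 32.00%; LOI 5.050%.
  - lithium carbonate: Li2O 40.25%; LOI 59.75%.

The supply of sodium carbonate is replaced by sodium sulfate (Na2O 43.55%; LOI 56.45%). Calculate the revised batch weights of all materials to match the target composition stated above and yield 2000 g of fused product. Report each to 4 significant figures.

Intermediates are printed, rounded to four significant figures, across the worked steps. The working math maintains full precision throughout; each reported figure takes a single rounding. The derived quantities are carried from the batch weights for 2000 g of glass in exact precision (glass mass, ignition loss, the yield, the totals, six oxide percentages), exactly as printed in the question or the answer.
Target masses of each oxide per 2000 g fused product:
  Na2O: 1.897% × 2000 = 37.94 g
  CaO: 15.20% × 2000 = 304.0 g
  BaO: 5.428% × 2000 = 108.6 g
  SiO2: 46.56% × 2000 = 931.2 g
  Li2O: 1.191% × 2000 = 23.82 g
  MgO: 29.72% × 2000 = 594.4 g
Per-oxide balance check per the reported batch figures, for the quoted basis mass (each sum matches its target mass inside rounding margins):
  Na2O: 87.12·0.4355 = 37.94 g (target 37.94 g)
  CaO: 240.8·0.5574 + 555.2·0.3058 = 304.0 g (target 304.0 g)
  BaO: 139.7·0.7769 = 108.5 g (target 108.6 g)
  SiO2: 1479·0.6295 = 931.0 g (target 931.2 g)
  Li2O: 59.18·0.4025 = 23.82 g (target 23.82 g)
  MgO: 555.2·0.2180 + 1479·0.3200 = 594.3 g (target 594.4 g)
Auditing the glass mass value: net batch after ignition = 2000 g (the Σ of target masses is 2000 g; basis as stated: 2000 g — deltas are rounding alone).
Total batch = Σ batch = 2561 g; ignition loss, Σ(batch × LOI) = 561.4 g; glass ÷ batch gives a yield of 78.08%.

Revised batch per 2000 g fused product:
  limestone: 240.8 g
  sodium sulfate: 87.12 g
  dolomitic limestone: 555.2 g
  witherite: 139.7 g
  talc: 1479 g
  lithium carbonate: 59.18 g
Total batch = 2561 g; LOI loss = 561.4 g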